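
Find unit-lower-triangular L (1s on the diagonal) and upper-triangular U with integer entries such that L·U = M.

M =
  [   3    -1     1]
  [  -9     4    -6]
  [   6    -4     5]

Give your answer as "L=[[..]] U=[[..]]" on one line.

  r1 -= -3·r0 → [0,1,-3]
  r2 -= 2·r0 → [0,-2,3]
  r2 -= -2·r1 → [0,0,-3]

L=[[1,0,0],[-3,1,0],[2,-2,1]] U=[[3,-1,1],[0,1,-3],[0,0,-3]]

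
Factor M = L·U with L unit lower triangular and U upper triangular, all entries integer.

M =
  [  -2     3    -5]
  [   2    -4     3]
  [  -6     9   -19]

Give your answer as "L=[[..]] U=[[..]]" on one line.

L=[[1,0,0],[-1,1,0],[3,0,1]] U=[[-2,3,-5],[0,-1,-2],[0,0,-4]]

  R1 -= -1·R0 → [0,-1,-2]
  R2 -= 3·R0 → [0,0,-4]
  R2 -= 0·R1 → [0,0,-4]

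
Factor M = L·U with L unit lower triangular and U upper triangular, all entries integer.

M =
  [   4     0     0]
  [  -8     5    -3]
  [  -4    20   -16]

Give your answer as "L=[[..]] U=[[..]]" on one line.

L=[[1,0,0],[-2,1,0],[-1,4,1]] U=[[4,0,0],[0,5,-3],[0,0,-4]]

  r1 -= -2·r0 → [0,5,-3]
  r2 -= -1·r0 → [0,20,-16]
  r2 -= 4·r1 → [0,0,-4]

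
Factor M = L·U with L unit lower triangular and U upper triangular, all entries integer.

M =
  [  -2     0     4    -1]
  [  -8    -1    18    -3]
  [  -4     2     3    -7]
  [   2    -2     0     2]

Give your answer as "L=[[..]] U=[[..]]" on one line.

L=[[1,0,0,0],[4,1,0,0],[2,-2,1,0],[-1,2,0,1]] U=[[-2,0,4,-1],[0,-1,2,1],[0,0,-1,-3],[0,0,0,-1]]

  r1 -= 4·r0 → [0,-1,2,1]
  r2 -= 2·r0 → [0,2,-5,-5]
  r3 -= -1·r0 → [0,-2,4,1]
  r2 -= -2·r1 → [0,0,-1,-3]
  r3 -= 2·r1 → [0,0,0,-1]
  r3 -= 0·r2 → [0,0,0,-1]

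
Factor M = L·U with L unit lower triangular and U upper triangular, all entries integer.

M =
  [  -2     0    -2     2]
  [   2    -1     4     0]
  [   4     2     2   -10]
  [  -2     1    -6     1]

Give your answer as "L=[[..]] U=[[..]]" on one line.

L=[[1,0,0,0],[-1,1,0,0],[-2,-2,1,0],[1,-1,-1,1]] U=[[-2,0,-2,2],[0,-1,2,2],[0,0,2,-2],[0,0,0,-1]]

  r1 -= -1·r0 → [0,-1,2,2]
  r2 -= -2·r0 → [0,2,-2,-6]
  r3 -= 1·r0 → [0,1,-4,-1]
  r2 -= -2·r1 → [0,0,2,-2]
  r3 -= -1·r1 → [0,0,-2,1]
  r3 -= -1·r2 → [0,0,0,-1]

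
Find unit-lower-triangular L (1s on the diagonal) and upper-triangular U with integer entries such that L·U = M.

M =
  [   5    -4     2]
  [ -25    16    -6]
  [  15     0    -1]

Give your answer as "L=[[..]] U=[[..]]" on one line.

L=[[1,0,0],[-5,1,0],[3,-3,1]] U=[[5,-4,2],[0,-4,4],[0,0,5]]

  row1 -= -5·row0 → [0,-4,4]
  row2 -= 3·row0 → [0,12,-7]
  row2 -= -3·row1 → [0,0,5]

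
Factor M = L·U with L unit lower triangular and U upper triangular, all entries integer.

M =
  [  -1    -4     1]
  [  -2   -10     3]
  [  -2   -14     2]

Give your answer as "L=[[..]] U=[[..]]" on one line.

L=[[1,0,0],[2,1,0],[2,3,1]] U=[[-1,-4,1],[0,-2,1],[0,0,-3]]

  R1 -= 2·R0 → [0,-2,1]
  R2 -= 2·R0 → [0,-6,0]
  R2 -= 3·R1 → [0,0,-3]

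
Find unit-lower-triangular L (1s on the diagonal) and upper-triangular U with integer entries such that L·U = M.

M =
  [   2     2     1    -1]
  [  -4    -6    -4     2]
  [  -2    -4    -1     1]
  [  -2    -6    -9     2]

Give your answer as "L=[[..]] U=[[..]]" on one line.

L=[[1,0,0,0],[-2,1,0,0],[-1,1,1,0],[-1,2,-2,1]] U=[[2,2,1,-1],[0,-2,-2,0],[0,0,2,0],[0,0,0,1]]

  r1 -= -2·r0 → [0,-2,-2,0]
  r2 -= -1·r0 → [0,-2,0,0]
  r3 -= -1·r0 → [0,-4,-8,1]
  r2 -= 1·r1 → [0,0,2,0]
  r3 -= 2·r1 → [0,0,-4,1]
  r3 -= -2·r2 → [0,0,0,1]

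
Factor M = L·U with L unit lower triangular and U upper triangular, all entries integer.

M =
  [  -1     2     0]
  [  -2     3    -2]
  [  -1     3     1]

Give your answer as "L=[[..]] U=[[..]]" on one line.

  r1 -= 2·r0 → [0,-1,-2]
  r2 -= 1·r0 → [0,1,1]
  r2 -= -1·r1 → [0,0,-1]

L=[[1,0,0],[2,1,0],[1,-1,1]] U=[[-1,2,0],[0,-1,-2],[0,0,-1]]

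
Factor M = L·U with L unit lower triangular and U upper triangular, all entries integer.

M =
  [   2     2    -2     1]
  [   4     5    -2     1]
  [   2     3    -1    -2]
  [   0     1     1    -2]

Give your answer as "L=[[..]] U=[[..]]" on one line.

L=[[1,0,0,0],[2,1,0,0],[1,1,1,0],[0,1,1,1]] U=[[2,2,-2,1],[0,1,2,-1],[0,0,-1,-2],[0,0,0,1]]

  r1 -= 2·r0 → [0,1,2,-1]
  r2 -= 1·r0 → [0,1,1,-3]
  r3 -= 0·r0 → [0,1,1,-2]
  r2 -= 1·r1 → [0,0,-1,-2]
  r3 -= 1·r1 → [0,0,-1,-1]
  r3 -= 1·r2 → [0,0,0,1]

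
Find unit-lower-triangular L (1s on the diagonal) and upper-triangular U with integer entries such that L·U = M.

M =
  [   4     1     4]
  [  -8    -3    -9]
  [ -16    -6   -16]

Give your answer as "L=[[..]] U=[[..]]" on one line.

L=[[1,0,0],[-2,1,0],[-4,2,1]] U=[[4,1,4],[0,-1,-1],[0,0,2]]

  r1 -= -2·r0 → [0,-1,-1]
  r2 -= -4·r0 → [0,-2,0]
  r2 -= 2·r1 → [0,0,2]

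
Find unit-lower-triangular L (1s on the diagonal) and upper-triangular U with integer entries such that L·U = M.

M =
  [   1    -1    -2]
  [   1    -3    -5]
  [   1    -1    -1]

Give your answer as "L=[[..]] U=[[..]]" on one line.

L=[[1,0,0],[1,1,0],[1,0,1]] U=[[1,-1,-2],[0,-2,-3],[0,0,1]]

  r1 -= 1·r0 → [0,-2,-3]
  r2 -= 1·r0 → [0,0,1]
  r2 -= 0·r1 → [0,0,1]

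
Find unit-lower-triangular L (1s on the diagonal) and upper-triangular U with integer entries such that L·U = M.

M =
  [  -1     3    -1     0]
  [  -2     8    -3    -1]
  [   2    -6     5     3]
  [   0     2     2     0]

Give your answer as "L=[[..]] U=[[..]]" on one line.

  row1 -= 2·row0 → [0,2,-1,-1]
  row2 -= -2·row0 → [0,0,3,3]
  row3 -= 0·row0 → [0,2,2,0]
  row2 -= 0·row1 → [0,0,3,3]
  row3 -= 1·row1 → [0,0,3,1]
  row3 -= 1·row2 → [0,0,0,-2]

L=[[1,0,0,0],[2,1,0,0],[-2,0,1,0],[0,1,1,1]] U=[[-1,3,-1,0],[0,2,-1,-1],[0,0,3,3],[0,0,0,-2]]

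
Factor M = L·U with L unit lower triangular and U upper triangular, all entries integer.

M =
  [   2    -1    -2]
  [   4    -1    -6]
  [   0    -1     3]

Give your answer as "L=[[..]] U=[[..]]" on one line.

  R1 -= 2·R0 → [0,1,-2]
  R2 -= 0·R0 → [0,-1,3]
  R2 -= -1·R1 → [0,0,1]

L=[[1,0,0],[2,1,0],[0,-1,1]] U=[[2,-1,-2],[0,1,-2],[0,0,1]]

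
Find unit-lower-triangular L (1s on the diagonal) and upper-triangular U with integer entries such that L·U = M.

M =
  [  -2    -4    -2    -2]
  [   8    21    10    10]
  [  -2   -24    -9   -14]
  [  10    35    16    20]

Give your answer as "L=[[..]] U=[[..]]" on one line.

  row1 -= -4·row0 → [0,5,2,2]
  row2 -= 1·row0 → [0,-20,-7,-12]
  row3 -= -5·row0 → [0,15,6,10]
  row2 -= -4·row1 → [0,0,1,-4]
  row3 -= 3·row1 → [0,0,0,4]
  row3 -= 0·row2 → [0,0,0,4]

L=[[1,0,0,0],[-4,1,0,0],[1,-4,1,0],[-5,3,0,1]] U=[[-2,-4,-2,-2],[0,5,2,2],[0,0,1,-4],[0,0,0,4]]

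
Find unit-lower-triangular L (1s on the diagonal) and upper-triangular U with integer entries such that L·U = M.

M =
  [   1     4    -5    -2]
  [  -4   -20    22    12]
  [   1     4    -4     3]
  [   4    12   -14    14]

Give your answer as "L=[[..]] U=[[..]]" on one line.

  row1 -= -4·row0 → [0,-4,2,4]
  row2 -= 1·row0 → [0,0,1,5]
  row3 -= 4·row0 → [0,-4,6,22]
  row2 -= 0·row1 → [0,0,1,5]
  row3 -= 1·row1 → [0,0,4,18]
  row3 -= 4·row2 → [0,0,0,-2]

L=[[1,0,0,0],[-4,1,0,0],[1,0,1,0],[4,1,4,1]] U=[[1,4,-5,-2],[0,-4,2,4],[0,0,1,5],[0,0,0,-2]]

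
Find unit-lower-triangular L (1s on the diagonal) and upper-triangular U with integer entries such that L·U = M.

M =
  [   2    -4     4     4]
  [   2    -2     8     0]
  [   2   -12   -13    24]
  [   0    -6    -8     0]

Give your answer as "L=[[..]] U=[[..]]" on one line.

L=[[1,0,0,0],[1,1,0,0],[1,-4,1,0],[0,-3,-4,1]] U=[[2,-4,4,4],[0,2,4,-4],[0,0,-1,4],[0,0,0,4]]

  R1 -= 1·R0 → [0,2,4,-4]
  R2 -= 1·R0 → [0,-8,-17,20]
  R3 -= 0·R0 → [0,-6,-8,0]
  R2 -= -4·R1 → [0,0,-1,4]
  R3 -= -3·R1 → [0,0,4,-12]
  R3 -= -4·R2 → [0,0,0,4]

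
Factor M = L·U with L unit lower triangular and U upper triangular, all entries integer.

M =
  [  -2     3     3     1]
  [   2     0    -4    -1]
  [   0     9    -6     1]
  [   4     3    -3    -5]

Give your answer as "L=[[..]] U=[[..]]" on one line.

L=[[1,0,0,0],[-1,1,0,0],[0,3,1,0],[-2,3,-2,1]] U=[[-2,3,3,1],[0,3,-1,0],[0,0,-3,1],[0,0,0,-1]]

  row1 -= -1·row0 → [0,3,-1,0]
  row2 -= 0·row0 → [0,9,-6,1]
  row3 -= -2·row0 → [0,9,3,-3]
  row2 -= 3·row1 → [0,0,-3,1]
  row3 -= 3·row1 → [0,0,6,-3]
  row3 -= -2·row2 → [0,0,0,-1]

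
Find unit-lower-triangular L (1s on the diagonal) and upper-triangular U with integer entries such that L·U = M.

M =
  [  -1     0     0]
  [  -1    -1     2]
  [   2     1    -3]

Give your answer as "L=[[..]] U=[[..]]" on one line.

L=[[1,0,0],[1,1,0],[-2,-1,1]] U=[[-1,0,0],[0,-1,2],[0,0,-1]]

  R1 -= 1·R0 → [0,-1,2]
  R2 -= -2·R0 → [0,1,-3]
  R2 -= -1·R1 → [0,0,-1]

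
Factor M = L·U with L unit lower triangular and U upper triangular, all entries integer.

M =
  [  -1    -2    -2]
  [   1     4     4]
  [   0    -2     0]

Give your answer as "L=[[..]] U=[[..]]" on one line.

L=[[1,0,0],[-1,1,0],[0,-1,1]] U=[[-1,-2,-2],[0,2,2],[0,0,2]]

  row1 -= -1·row0 → [0,2,2]
  row2 -= 0·row0 → [0,-2,0]
  row2 -= -1·row1 → [0,0,2]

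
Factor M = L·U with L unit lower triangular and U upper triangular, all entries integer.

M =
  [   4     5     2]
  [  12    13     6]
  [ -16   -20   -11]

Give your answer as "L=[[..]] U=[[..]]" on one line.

L=[[1,0,0],[3,1,0],[-4,0,1]] U=[[4,5,2],[0,-2,0],[0,0,-3]]

  R1 -= 3·R0 → [0,-2,0]
  R2 -= -4·R0 → [0,0,-3]
  R2 -= 0·R1 → [0,0,-3]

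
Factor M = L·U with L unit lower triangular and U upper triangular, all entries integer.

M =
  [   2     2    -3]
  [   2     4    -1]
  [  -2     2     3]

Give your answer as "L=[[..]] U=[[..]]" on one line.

L=[[1,0,0],[1,1,0],[-1,2,1]] U=[[2,2,-3],[0,2,2],[0,0,-4]]

  row1 -= 1·row0 → [0,2,2]
  row2 -= -1·row0 → [0,4,0]
  row2 -= 2·row1 → [0,0,-4]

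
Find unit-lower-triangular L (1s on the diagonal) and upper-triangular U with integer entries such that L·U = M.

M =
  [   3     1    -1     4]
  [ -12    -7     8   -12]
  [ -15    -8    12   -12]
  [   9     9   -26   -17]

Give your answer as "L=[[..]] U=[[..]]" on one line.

  R1 -= -4·R0 → [0,-3,4,4]
  R2 -= -5·R0 → [0,-3,7,8]
  R3 -= 3·R0 → [0,6,-23,-29]
  R2 -= 1·R1 → [0,0,3,4]
  R3 -= -2·R1 → [0,0,-15,-21]
  R3 -= -5·R2 → [0,0,0,-1]

L=[[1,0,0,0],[-4,1,0,0],[-5,1,1,0],[3,-2,-5,1]] U=[[3,1,-1,4],[0,-3,4,4],[0,0,3,4],[0,0,0,-1]]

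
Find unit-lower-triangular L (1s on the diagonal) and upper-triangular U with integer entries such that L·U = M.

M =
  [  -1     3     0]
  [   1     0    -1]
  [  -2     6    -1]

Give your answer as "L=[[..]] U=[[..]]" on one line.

L=[[1,0,0],[-1,1,0],[2,0,1]] U=[[-1,3,0],[0,3,-1],[0,0,-1]]

  R1 -= -1·R0 → [0,3,-1]
  R2 -= 2·R0 → [0,0,-1]
  R2 -= 0·R1 → [0,0,-1]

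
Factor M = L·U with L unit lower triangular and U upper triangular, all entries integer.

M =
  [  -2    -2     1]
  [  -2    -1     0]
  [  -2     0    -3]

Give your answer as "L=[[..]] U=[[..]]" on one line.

L=[[1,0,0],[1,1,0],[1,2,1]] U=[[-2,-2,1],[0,1,-1],[0,0,-2]]

  r1 -= 1·r0 → [0,1,-1]
  r2 -= 1·r0 → [0,2,-4]
  r2 -= 2·r1 → [0,0,-2]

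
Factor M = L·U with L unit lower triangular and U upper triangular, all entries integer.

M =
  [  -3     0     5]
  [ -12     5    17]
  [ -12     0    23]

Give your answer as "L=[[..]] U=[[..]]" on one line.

L=[[1,0,0],[4,1,0],[4,0,1]] U=[[-3,0,5],[0,5,-3],[0,0,3]]

  R1 -= 4·R0 → [0,5,-3]
  R2 -= 4·R0 → [0,0,3]
  R2 -= 0·R1 → [0,0,3]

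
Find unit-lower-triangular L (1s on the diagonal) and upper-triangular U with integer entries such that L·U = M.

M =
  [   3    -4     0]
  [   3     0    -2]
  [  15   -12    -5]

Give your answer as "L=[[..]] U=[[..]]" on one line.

  R1 -= 1·R0 → [0,4,-2]
  R2 -= 5·R0 → [0,8,-5]
  R2 -= 2·R1 → [0,0,-1]

L=[[1,0,0],[1,1,0],[5,2,1]] U=[[3,-4,0],[0,4,-2],[0,0,-1]]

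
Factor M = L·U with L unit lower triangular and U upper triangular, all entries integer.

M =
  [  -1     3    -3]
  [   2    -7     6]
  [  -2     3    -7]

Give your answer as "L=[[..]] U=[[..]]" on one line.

L=[[1,0,0],[-2,1,0],[2,3,1]] U=[[-1,3,-3],[0,-1,0],[0,0,-1]]

  row1 -= -2·row0 → [0,-1,0]
  row2 -= 2·row0 → [0,-3,-1]
  row2 -= 3·row1 → [0,0,-1]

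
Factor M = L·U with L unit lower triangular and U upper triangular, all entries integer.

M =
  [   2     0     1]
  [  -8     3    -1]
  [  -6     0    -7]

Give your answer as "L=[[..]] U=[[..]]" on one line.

  r1 -= -4·r0 → [0,3,3]
  r2 -= -3·r0 → [0,0,-4]
  r2 -= 0·r1 → [0,0,-4]

L=[[1,0,0],[-4,1,0],[-3,0,1]] U=[[2,0,1],[0,3,3],[0,0,-4]]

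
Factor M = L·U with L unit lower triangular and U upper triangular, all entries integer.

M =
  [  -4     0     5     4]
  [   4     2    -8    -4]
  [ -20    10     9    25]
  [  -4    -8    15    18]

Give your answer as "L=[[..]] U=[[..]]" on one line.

  R1 -= -1·R0 → [0,2,-3,0]
  R2 -= 5·R0 → [0,10,-16,5]
  R3 -= 1·R0 → [0,-8,10,14]
  R2 -= 5·R1 → [0,0,-1,5]
  R3 -= -4·R1 → [0,0,-2,14]
  R3 -= 2·R2 → [0,0,0,4]

L=[[1,0,0,0],[-1,1,0,0],[5,5,1,0],[1,-4,2,1]] U=[[-4,0,5,4],[0,2,-3,0],[0,0,-1,5],[0,0,0,4]]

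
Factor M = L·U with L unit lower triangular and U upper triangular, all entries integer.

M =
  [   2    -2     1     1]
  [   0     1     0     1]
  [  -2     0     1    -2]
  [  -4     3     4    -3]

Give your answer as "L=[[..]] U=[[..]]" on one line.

L=[[1,0,0,0],[0,1,0,0],[-1,-2,1,0],[-2,-1,3,1]] U=[[2,-2,1,1],[0,1,0,1],[0,0,2,1],[0,0,0,-3]]

  row1 -= 0·row0 → [0,1,0,1]
  row2 -= -1·row0 → [0,-2,2,-1]
  row3 -= -2·row0 → [0,-1,6,-1]
  row2 -= -2·row1 → [0,0,2,1]
  row3 -= -1·row1 → [0,0,6,0]
  row3 -= 3·row2 → [0,0,0,-3]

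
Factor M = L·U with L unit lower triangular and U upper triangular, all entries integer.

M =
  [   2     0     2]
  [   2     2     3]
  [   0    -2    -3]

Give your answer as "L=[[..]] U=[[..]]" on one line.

L=[[1,0,0],[1,1,0],[0,-1,1]] U=[[2,0,2],[0,2,1],[0,0,-2]]

  r1 -= 1·r0 → [0,2,1]
  r2 -= 0·r0 → [0,-2,-3]
  r2 -= -1·r1 → [0,0,-2]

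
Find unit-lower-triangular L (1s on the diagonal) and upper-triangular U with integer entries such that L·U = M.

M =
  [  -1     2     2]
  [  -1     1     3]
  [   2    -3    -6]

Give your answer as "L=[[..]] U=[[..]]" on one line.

  row1 -= 1·row0 → [0,-1,1]
  row2 -= -2·row0 → [0,1,-2]
  row2 -= -1·row1 → [0,0,-1]

L=[[1,0,0],[1,1,0],[-2,-1,1]] U=[[-1,2,2],[0,-1,1],[0,0,-1]]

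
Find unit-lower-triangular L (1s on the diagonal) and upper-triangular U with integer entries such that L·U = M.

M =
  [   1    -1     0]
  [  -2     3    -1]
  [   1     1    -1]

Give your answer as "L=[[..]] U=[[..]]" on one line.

  row1 -= -2·row0 → [0,1,-1]
  row2 -= 1·row0 → [0,2,-1]
  row2 -= 2·row1 → [0,0,1]

L=[[1,0,0],[-2,1,0],[1,2,1]] U=[[1,-1,0],[0,1,-1],[0,0,1]]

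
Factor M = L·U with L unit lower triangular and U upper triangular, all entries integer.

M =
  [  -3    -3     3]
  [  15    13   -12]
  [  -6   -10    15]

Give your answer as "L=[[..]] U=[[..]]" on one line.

  row1 -= -5·row0 → [0,-2,3]
  row2 -= 2·row0 → [0,-4,9]
  row2 -= 2·row1 → [0,0,3]

L=[[1,0,0],[-5,1,0],[2,2,1]] U=[[-3,-3,3],[0,-2,3],[0,0,3]]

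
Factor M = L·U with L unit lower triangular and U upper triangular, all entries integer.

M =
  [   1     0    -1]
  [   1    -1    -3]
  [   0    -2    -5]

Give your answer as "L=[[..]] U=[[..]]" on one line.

  row1 -= 1·row0 → [0,-1,-2]
  row2 -= 0·row0 → [0,-2,-5]
  row2 -= 2·row1 → [0,0,-1]

L=[[1,0,0],[1,1,0],[0,2,1]] U=[[1,0,-1],[0,-1,-2],[0,0,-1]]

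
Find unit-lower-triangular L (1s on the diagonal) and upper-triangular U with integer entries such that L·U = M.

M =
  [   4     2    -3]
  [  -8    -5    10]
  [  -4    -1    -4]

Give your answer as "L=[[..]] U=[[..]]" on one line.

  row1 -= -2·row0 → [0,-1,4]
  row2 -= -1·row0 → [0,1,-7]
  row2 -= -1·row1 → [0,0,-3]

L=[[1,0,0],[-2,1,0],[-1,-1,1]] U=[[4,2,-3],[0,-1,4],[0,0,-3]]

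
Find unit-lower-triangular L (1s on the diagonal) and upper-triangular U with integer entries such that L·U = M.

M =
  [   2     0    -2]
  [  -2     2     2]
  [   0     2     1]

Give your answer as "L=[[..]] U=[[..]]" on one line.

L=[[1,0,0],[-1,1,0],[0,1,1]] U=[[2,0,-2],[0,2,0],[0,0,1]]

  row1 -= -1·row0 → [0,2,0]
  row2 -= 0·row0 → [0,2,1]
  row2 -= 1·row1 → [0,0,1]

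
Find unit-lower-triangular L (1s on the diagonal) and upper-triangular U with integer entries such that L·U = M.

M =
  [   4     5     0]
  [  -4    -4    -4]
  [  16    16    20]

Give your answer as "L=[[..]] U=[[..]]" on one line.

L=[[1,0,0],[-1,1,0],[4,-4,1]] U=[[4,5,0],[0,1,-4],[0,0,4]]

  R1 -= -1·R0 → [0,1,-4]
  R2 -= 4·R0 → [0,-4,20]
  R2 -= -4·R1 → [0,0,4]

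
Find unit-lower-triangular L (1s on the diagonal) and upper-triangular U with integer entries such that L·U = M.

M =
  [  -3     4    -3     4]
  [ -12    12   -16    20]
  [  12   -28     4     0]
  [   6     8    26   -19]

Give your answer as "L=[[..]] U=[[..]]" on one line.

  R1 -= 4·R0 → [0,-4,-4,4]
  R2 -= -4·R0 → [0,-12,-8,16]
  R3 -= -2·R0 → [0,16,20,-11]
  R2 -= 3·R1 → [0,0,4,4]
  R3 -= -4·R1 → [0,0,4,5]
  R3 -= 1·R2 → [0,0,0,1]

L=[[1,0,0,0],[4,1,0,0],[-4,3,1,0],[-2,-4,1,1]] U=[[-3,4,-3,4],[0,-4,-4,4],[0,0,4,4],[0,0,0,1]]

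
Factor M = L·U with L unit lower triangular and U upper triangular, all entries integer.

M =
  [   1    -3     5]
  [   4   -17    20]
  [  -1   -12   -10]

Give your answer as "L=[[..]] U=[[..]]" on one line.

  R1 -= 4·R0 → [0,-5,0]
  R2 -= -1·R0 → [0,-15,-5]
  R2 -= 3·R1 → [0,0,-5]

L=[[1,0,0],[4,1,0],[-1,3,1]] U=[[1,-3,5],[0,-5,0],[0,0,-5]]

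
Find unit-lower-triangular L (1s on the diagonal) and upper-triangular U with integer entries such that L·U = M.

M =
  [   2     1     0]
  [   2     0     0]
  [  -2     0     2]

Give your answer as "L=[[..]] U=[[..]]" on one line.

  r1 -= 1·r0 → [0,-1,0]
  r2 -= -1·r0 → [0,1,2]
  r2 -= -1·r1 → [0,0,2]

L=[[1,0,0],[1,1,0],[-1,-1,1]] U=[[2,1,0],[0,-1,0],[0,0,2]]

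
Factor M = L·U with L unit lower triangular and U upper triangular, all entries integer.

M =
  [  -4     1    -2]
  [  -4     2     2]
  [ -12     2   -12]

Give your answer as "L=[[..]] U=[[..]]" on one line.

L=[[1,0,0],[1,1,0],[3,-1,1]] U=[[-4,1,-2],[0,1,4],[0,0,-2]]

  r1 -= 1·r0 → [0,1,4]
  r2 -= 3·r0 → [0,-1,-6]
  r2 -= -1·r1 → [0,0,-2]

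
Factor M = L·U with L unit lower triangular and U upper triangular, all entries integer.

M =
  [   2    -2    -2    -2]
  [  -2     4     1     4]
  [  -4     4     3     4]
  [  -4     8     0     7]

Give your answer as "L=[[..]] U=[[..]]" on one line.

  r1 -= -1·r0 → [0,2,-1,2]
  r2 -= -2·r0 → [0,0,-1,0]
  r3 -= -2·r0 → [0,4,-4,3]
  r2 -= 0·r1 → [0,0,-1,0]
  r3 -= 2·r1 → [0,0,-2,-1]
  r3 -= 2·r2 → [0,0,0,-1]

L=[[1,0,0,0],[-1,1,0,0],[-2,0,1,0],[-2,2,2,1]] U=[[2,-2,-2,-2],[0,2,-1,2],[0,0,-1,0],[0,0,0,-1]]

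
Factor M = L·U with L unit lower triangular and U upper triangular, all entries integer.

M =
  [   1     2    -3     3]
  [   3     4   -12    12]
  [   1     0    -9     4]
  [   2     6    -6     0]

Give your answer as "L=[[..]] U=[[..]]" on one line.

L=[[1,0,0,0],[3,1,0,0],[1,1,1,0],[2,-1,1,1]] U=[[1,2,-3,3],[0,-2,-3,3],[0,0,-3,-2],[0,0,0,-1]]

  row1 -= 3·row0 → [0,-2,-3,3]
  row2 -= 1·row0 → [0,-2,-6,1]
  row3 -= 2·row0 → [0,2,0,-6]
  row2 -= 1·row1 → [0,0,-3,-2]
  row3 -= -1·row1 → [0,0,-3,-3]
  row3 -= 1·row2 → [0,0,0,-1]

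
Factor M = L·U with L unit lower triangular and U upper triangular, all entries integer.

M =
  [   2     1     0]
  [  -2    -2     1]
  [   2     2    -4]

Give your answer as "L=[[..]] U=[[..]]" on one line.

  R1 -= -1·R0 → [0,-1,1]
  R2 -= 1·R0 → [0,1,-4]
  R2 -= -1·R1 → [0,0,-3]

L=[[1,0,0],[-1,1,0],[1,-1,1]] U=[[2,1,0],[0,-1,1],[0,0,-3]]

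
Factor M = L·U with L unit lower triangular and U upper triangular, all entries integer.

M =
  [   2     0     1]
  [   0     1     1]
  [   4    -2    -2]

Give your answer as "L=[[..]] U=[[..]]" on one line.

  r1 -= 0·r0 → [0,1,1]
  r2 -= 2·r0 → [0,-2,-4]
  r2 -= -2·r1 → [0,0,-2]

L=[[1,0,0],[0,1,0],[2,-2,1]] U=[[2,0,1],[0,1,1],[0,0,-2]]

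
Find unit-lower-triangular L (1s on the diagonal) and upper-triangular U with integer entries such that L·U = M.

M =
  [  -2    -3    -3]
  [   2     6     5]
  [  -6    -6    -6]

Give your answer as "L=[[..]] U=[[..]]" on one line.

L=[[1,0,0],[-1,1,0],[3,1,1]] U=[[-2,-3,-3],[0,3,2],[0,0,1]]

  R1 -= -1·R0 → [0,3,2]
  R2 -= 3·R0 → [0,3,3]
  R2 -= 1·R1 → [0,0,1]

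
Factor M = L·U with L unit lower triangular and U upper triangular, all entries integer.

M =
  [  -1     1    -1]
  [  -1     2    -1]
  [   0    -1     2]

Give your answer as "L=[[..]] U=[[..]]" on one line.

  R1 -= 1·R0 → [0,1,0]
  R2 -= 0·R0 → [0,-1,2]
  R2 -= -1·R1 → [0,0,2]

L=[[1,0,0],[1,1,0],[0,-1,1]] U=[[-1,1,-1],[0,1,0],[0,0,2]]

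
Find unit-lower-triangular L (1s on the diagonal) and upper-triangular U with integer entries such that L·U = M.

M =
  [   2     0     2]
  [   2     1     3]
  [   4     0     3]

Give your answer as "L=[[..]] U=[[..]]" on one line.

  R1 -= 1·R0 → [0,1,1]
  R2 -= 2·R0 → [0,0,-1]
  R2 -= 0·R1 → [0,0,-1]

L=[[1,0,0],[1,1,0],[2,0,1]] U=[[2,0,2],[0,1,1],[0,0,-1]]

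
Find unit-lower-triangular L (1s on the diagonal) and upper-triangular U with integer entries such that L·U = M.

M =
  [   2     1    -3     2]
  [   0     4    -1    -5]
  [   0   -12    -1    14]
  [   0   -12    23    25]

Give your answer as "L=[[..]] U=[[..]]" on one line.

L=[[1,0,0,0],[0,1,0,0],[0,-3,1,0],[0,-3,-5,1]] U=[[2,1,-3,2],[0,4,-1,-5],[0,0,-4,-1],[0,0,0,5]]

  r1 -= 0·r0 → [0,4,-1,-5]
  r2 -= 0·r0 → [0,-12,-1,14]
  r3 -= 0·r0 → [0,-12,23,25]
  r2 -= -3·r1 → [0,0,-4,-1]
  r3 -= -3·r1 → [0,0,20,10]
  r3 -= -5·r2 → [0,0,0,5]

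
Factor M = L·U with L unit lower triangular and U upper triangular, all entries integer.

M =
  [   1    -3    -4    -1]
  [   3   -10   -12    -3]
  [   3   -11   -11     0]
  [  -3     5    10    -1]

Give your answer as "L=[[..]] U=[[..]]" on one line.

L=[[1,0,0,0],[3,1,0,0],[3,2,1,0],[-3,4,-2,1]] U=[[1,-3,-4,-1],[0,-1,0,0],[0,0,1,3],[0,0,0,2]]

  R1 -= 3·R0 → [0,-1,0,0]
  R2 -= 3·R0 → [0,-2,1,3]
  R3 -= -3·R0 → [0,-4,-2,-4]
  R2 -= 2·R1 → [0,0,1,3]
  R3 -= 4·R1 → [0,0,-2,-4]
  R3 -= -2·R2 → [0,0,0,2]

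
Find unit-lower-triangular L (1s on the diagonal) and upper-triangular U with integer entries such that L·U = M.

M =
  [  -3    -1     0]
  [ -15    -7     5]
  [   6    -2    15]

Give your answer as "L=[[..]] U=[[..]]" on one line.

L=[[1,0,0],[5,1,0],[-2,2,1]] U=[[-3,-1,0],[0,-2,5],[0,0,5]]

  R1 -= 5·R0 → [0,-2,5]
  R2 -= -2·R0 → [0,-4,15]
  R2 -= 2·R1 → [0,0,5]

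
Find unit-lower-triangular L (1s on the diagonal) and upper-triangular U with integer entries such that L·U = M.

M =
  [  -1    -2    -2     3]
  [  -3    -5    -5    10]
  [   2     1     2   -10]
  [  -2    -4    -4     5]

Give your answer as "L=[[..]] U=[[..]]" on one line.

  R1 -= 3·R0 → [0,1,1,1]
  R2 -= -2·R0 → [0,-3,-2,-4]
  R3 -= 2·R0 → [0,0,0,-1]
  R2 -= -3·R1 → [0,0,1,-1]
  R3 -= 0·R1 → [0,0,0,-1]
  R3 -= 0·R2 → [0,0,0,-1]

L=[[1,0,0,0],[3,1,0,0],[-2,-3,1,0],[2,0,0,1]] U=[[-1,-2,-2,3],[0,1,1,1],[0,0,1,-1],[0,0,0,-1]]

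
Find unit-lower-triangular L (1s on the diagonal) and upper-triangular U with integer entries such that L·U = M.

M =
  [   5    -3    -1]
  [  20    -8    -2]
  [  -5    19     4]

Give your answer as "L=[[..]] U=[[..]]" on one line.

  row1 -= 4·row0 → [0,4,2]
  row2 -= -1·row0 → [0,16,3]
  row2 -= 4·row1 → [0,0,-5]

L=[[1,0,0],[4,1,0],[-1,4,1]] U=[[5,-3,-1],[0,4,2],[0,0,-5]]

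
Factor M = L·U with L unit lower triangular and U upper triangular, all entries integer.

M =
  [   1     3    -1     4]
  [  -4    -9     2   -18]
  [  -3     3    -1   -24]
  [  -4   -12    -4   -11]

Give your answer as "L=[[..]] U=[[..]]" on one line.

  R1 -= -4·R0 → [0,3,-2,-2]
  R2 -= -3·R0 → [0,12,-4,-12]
  R3 -= -4·R0 → [0,0,-8,5]
  R2 -= 4·R1 → [0,0,4,-4]
  R3 -= 0·R1 → [0,0,-8,5]
  R3 -= -2·R2 → [0,0,0,-3]

L=[[1,0,0,0],[-4,1,0,0],[-3,4,1,0],[-4,0,-2,1]] U=[[1,3,-1,4],[0,3,-2,-2],[0,0,4,-4],[0,0,0,-3]]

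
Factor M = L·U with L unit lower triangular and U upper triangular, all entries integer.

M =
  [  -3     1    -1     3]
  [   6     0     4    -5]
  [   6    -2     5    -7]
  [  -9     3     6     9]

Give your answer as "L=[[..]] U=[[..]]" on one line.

  r1 -= -2·r0 → [0,2,2,1]
  r2 -= -2·r0 → [0,0,3,-1]
  r3 -= 3·r0 → [0,0,9,0]
  r2 -= 0·r1 → [0,0,3,-1]
  r3 -= 0·r1 → [0,0,9,0]
  r3 -= 3·r2 → [0,0,0,3]

L=[[1,0,0,0],[-2,1,0,0],[-2,0,1,0],[3,0,3,1]] U=[[-3,1,-1,3],[0,2,2,1],[0,0,3,-1],[0,0,0,3]]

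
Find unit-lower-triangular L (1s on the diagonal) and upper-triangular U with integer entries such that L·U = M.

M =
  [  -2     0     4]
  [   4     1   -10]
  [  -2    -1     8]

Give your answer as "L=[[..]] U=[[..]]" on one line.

L=[[1,0,0],[-2,1,0],[1,-1,1]] U=[[-2,0,4],[0,1,-2],[0,0,2]]

  r1 -= -2·r0 → [0,1,-2]
  r2 -= 1·r0 → [0,-1,4]
  r2 -= -1·r1 → [0,0,2]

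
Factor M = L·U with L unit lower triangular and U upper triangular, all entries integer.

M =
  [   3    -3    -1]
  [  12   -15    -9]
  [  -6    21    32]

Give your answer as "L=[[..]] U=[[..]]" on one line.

  row1 -= 4·row0 → [0,-3,-5]
  row2 -= -2·row0 → [0,15,30]
  row2 -= -5·row1 → [0,0,5]

L=[[1,0,0],[4,1,0],[-2,-5,1]] U=[[3,-3,-1],[0,-3,-5],[0,0,5]]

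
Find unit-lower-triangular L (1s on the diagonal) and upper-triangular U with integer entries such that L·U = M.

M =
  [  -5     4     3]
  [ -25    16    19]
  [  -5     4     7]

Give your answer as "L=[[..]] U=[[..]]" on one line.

  row1 -= 5·row0 → [0,-4,4]
  row2 -= 1·row0 → [0,0,4]
  row2 -= 0·row1 → [0,0,4]

L=[[1,0,0],[5,1,0],[1,0,1]] U=[[-5,4,3],[0,-4,4],[0,0,4]]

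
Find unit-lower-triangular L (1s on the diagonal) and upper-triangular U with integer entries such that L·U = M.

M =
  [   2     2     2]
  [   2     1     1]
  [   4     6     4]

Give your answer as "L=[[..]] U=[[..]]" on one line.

L=[[1,0,0],[1,1,0],[2,-2,1]] U=[[2,2,2],[0,-1,-1],[0,0,-2]]

  R1 -= 1·R0 → [0,-1,-1]
  R2 -= 2·R0 → [0,2,0]
  R2 -= -2·R1 → [0,0,-2]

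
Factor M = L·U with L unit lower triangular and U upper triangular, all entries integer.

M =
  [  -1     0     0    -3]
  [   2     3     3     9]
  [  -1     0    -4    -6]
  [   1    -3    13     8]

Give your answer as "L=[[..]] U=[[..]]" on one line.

L=[[1,0,0,0],[-2,1,0,0],[1,0,1,0],[-1,-1,-4,1]] U=[[-1,0,0,-3],[0,3,3,3],[0,0,-4,-3],[0,0,0,-4]]

  r1 -= -2·r0 → [0,3,3,3]
  r2 -= 1·r0 → [0,0,-4,-3]
  r3 -= -1·r0 → [0,-3,13,5]
  r2 -= 0·r1 → [0,0,-4,-3]
  r3 -= -1·r1 → [0,0,16,8]
  r3 -= -4·r2 → [0,0,0,-4]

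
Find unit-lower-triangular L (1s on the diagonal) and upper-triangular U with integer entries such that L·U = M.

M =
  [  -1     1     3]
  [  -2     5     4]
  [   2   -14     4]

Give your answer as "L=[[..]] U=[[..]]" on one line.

  row1 -= 2·row0 → [0,3,-2]
  row2 -= -2·row0 → [0,-12,10]
  row2 -= -4·row1 → [0,0,2]

L=[[1,0,0],[2,1,0],[-2,-4,1]] U=[[-1,1,3],[0,3,-2],[0,0,2]]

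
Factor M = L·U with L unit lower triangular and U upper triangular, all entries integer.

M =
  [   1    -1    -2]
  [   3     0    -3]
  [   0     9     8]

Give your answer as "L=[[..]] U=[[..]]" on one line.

L=[[1,0,0],[3,1,0],[0,3,1]] U=[[1,-1,-2],[0,3,3],[0,0,-1]]

  row1 -= 3·row0 → [0,3,3]
  row2 -= 0·row0 → [0,9,8]
  row2 -= 3·row1 → [0,0,-1]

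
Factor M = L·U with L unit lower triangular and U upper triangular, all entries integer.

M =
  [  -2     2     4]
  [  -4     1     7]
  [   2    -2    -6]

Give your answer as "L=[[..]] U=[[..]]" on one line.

L=[[1,0,0],[2,1,0],[-1,0,1]] U=[[-2,2,4],[0,-3,-1],[0,0,-2]]

  r1 -= 2·r0 → [0,-3,-1]
  r2 -= -1·r0 → [0,0,-2]
  r2 -= 0·r1 → [0,0,-2]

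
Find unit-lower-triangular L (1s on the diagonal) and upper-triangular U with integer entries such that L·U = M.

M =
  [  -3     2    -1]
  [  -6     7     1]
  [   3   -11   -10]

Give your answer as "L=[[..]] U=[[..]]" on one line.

  r1 -= 2·r0 → [0,3,3]
  r2 -= -1·r0 → [0,-9,-11]
  r2 -= -3·r1 → [0,0,-2]

L=[[1,0,0],[2,1,0],[-1,-3,1]] U=[[-3,2,-1],[0,3,3],[0,0,-2]]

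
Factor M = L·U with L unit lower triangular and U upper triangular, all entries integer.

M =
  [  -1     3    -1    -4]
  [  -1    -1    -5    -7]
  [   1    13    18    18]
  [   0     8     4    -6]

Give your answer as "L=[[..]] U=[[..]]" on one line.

  row1 -= 1·row0 → [0,-4,-4,-3]
  row2 -= -1·row0 → [0,16,17,14]
  row3 -= 0·row0 → [0,8,4,-6]
  row2 -= -4·row1 → [0,0,1,2]
  row3 -= -2·row1 → [0,0,-4,-12]
  row3 -= -4·row2 → [0,0,0,-4]

L=[[1,0,0,0],[1,1,0,0],[-1,-4,1,0],[0,-2,-4,1]] U=[[-1,3,-1,-4],[0,-4,-4,-3],[0,0,1,2],[0,0,0,-4]]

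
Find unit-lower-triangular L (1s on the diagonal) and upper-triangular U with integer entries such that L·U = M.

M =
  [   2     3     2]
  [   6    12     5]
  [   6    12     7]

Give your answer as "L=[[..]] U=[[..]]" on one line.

L=[[1,0,0],[3,1,0],[3,1,1]] U=[[2,3,2],[0,3,-1],[0,0,2]]

  row1 -= 3·row0 → [0,3,-1]
  row2 -= 3·row0 → [0,3,1]
  row2 -= 1·row1 → [0,0,2]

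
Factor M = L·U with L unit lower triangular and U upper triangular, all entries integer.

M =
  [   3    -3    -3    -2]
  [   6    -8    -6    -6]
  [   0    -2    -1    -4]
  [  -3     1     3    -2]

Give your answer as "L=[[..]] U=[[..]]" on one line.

L=[[1,0,0,0],[2,1,0,0],[0,1,1,0],[-1,1,0,1]] U=[[3,-3,-3,-2],[0,-2,0,-2],[0,0,-1,-2],[0,0,0,-2]]

  R1 -= 2·R0 → [0,-2,0,-2]
  R2 -= 0·R0 → [0,-2,-1,-4]
  R3 -= -1·R0 → [0,-2,0,-4]
  R2 -= 1·R1 → [0,0,-1,-2]
  R3 -= 1·R1 → [0,0,0,-2]
  R3 -= 0·R2 → [0,0,0,-2]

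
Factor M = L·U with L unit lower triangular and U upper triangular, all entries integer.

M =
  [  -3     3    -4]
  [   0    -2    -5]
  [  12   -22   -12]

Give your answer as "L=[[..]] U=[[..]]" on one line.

  row1 -= 0·row0 → [0,-2,-5]
  row2 -= -4·row0 → [0,-10,-28]
  row2 -= 5·row1 → [0,0,-3]

L=[[1,0,0],[0,1,0],[-4,5,1]] U=[[-3,3,-4],[0,-2,-5],[0,0,-3]]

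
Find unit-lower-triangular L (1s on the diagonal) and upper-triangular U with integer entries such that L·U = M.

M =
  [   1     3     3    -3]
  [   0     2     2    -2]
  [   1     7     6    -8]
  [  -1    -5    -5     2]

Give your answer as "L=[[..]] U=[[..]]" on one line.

  row1 -= 0·row0 → [0,2,2,-2]
  row2 -= 1·row0 → [0,4,3,-5]
  row3 -= -1·row0 → [0,-2,-2,-1]
  row2 -= 2·row1 → [0,0,-1,-1]
  row3 -= -1·row1 → [0,0,0,-3]
  row3 -= 0·row2 → [0,0,0,-3]

L=[[1,0,0,0],[0,1,0,0],[1,2,1,0],[-1,-1,0,1]] U=[[1,3,3,-3],[0,2,2,-2],[0,0,-1,-1],[0,0,0,-3]]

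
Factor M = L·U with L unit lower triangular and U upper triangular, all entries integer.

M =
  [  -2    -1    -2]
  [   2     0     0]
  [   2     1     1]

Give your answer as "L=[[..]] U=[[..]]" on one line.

L=[[1,0,0],[-1,1,0],[-1,0,1]] U=[[-2,-1,-2],[0,-1,-2],[0,0,-1]]

  row1 -= -1·row0 → [0,-1,-2]
  row2 -= -1·row0 → [0,0,-1]
  row2 -= 0·row1 → [0,0,-1]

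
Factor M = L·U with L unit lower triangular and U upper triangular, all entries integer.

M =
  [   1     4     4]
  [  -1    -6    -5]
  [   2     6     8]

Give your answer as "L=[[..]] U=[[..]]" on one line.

L=[[1,0,0],[-1,1,0],[2,1,1]] U=[[1,4,4],[0,-2,-1],[0,0,1]]

  row1 -= -1·row0 → [0,-2,-1]
  row2 -= 2·row0 → [0,-2,0]
  row2 -= 1·row1 → [0,0,1]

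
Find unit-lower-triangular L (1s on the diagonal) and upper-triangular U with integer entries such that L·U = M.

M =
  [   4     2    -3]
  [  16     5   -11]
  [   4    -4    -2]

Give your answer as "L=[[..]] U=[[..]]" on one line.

L=[[1,0,0],[4,1,0],[1,2,1]] U=[[4,2,-3],[0,-3,1],[0,0,-1]]

  R1 -= 4·R0 → [0,-3,1]
  R2 -= 1·R0 → [0,-6,1]
  R2 -= 2·R1 → [0,0,-1]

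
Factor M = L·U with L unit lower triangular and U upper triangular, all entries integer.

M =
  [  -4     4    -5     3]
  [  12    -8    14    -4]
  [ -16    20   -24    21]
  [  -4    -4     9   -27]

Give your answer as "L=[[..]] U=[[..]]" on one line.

L=[[1,0,0,0],[-3,1,0,0],[4,1,1,0],[1,-2,-4,1]] U=[[-4,4,-5,3],[0,4,-1,5],[0,0,-3,4],[0,0,0,-4]]

  row1 -= -3·row0 → [0,4,-1,5]
  row2 -= 4·row0 → [0,4,-4,9]
  row3 -= 1·row0 → [0,-8,14,-30]
  row2 -= 1·row1 → [0,0,-3,4]
  row3 -= -2·row1 → [0,0,12,-20]
  row3 -= -4·row2 → [0,0,0,-4]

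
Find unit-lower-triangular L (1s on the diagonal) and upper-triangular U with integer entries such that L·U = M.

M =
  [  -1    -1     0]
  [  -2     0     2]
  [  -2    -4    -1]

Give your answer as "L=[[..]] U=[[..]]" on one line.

L=[[1,0,0],[2,1,0],[2,-1,1]] U=[[-1,-1,0],[0,2,2],[0,0,1]]

  r1 -= 2·r0 → [0,2,2]
  r2 -= 2·r0 → [0,-2,-1]
  r2 -= -1·r1 → [0,0,1]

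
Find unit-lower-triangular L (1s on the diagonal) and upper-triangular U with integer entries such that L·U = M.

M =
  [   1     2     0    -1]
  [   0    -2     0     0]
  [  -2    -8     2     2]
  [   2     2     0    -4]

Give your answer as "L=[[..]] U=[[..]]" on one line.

  R1 -= 0·R0 → [0,-2,0,0]
  R2 -= -2·R0 → [0,-4,2,0]
  R3 -= 2·R0 → [0,-2,0,-2]
  R2 -= 2·R1 → [0,0,2,0]
  R3 -= 1·R1 → [0,0,0,-2]
  R3 -= 0·R2 → [0,0,0,-2]

L=[[1,0,0,0],[0,1,0,0],[-2,2,1,0],[2,1,0,1]] U=[[1,2,0,-1],[0,-2,0,0],[0,0,2,0],[0,0,0,-2]]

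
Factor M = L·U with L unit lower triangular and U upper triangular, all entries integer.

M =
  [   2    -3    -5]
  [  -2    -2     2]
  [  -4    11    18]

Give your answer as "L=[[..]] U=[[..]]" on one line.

  row1 -= -1·row0 → [0,-5,-3]
  row2 -= -2·row0 → [0,5,8]
  row2 -= -1·row1 → [0,0,5]

L=[[1,0,0],[-1,1,0],[-2,-1,1]] U=[[2,-3,-5],[0,-5,-3],[0,0,5]]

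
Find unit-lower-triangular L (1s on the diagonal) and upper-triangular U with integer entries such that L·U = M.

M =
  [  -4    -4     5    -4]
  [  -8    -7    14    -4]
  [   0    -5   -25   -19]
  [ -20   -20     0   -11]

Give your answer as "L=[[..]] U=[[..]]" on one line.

L=[[1,0,0,0],[2,1,0,0],[0,-5,1,0],[5,0,5,1]] U=[[-4,-4,5,-4],[0,1,4,4],[0,0,-5,1],[0,0,0,4]]

  row1 -= 2·row0 → [0,1,4,4]
  row2 -= 0·row0 → [0,-5,-25,-19]
  row3 -= 5·row0 → [0,0,-25,9]
  row2 -= -5·row1 → [0,0,-5,1]
  row3 -= 0·row1 → [0,0,-25,9]
  row3 -= 5·row2 → [0,0,0,4]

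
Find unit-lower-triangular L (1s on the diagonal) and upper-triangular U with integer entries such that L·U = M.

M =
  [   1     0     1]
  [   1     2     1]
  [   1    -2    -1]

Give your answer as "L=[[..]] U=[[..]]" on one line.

  r1 -= 1·r0 → [0,2,0]
  r2 -= 1·r0 → [0,-2,-2]
  r2 -= -1·r1 → [0,0,-2]

L=[[1,0,0],[1,1,0],[1,-1,1]] U=[[1,0,1],[0,2,0],[0,0,-2]]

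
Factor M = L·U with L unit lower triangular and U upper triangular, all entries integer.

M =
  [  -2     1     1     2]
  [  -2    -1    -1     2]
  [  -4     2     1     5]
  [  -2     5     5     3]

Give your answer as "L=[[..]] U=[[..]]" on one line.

L=[[1,0,0,0],[1,1,0,0],[2,0,1,0],[1,-2,0,1]] U=[[-2,1,1,2],[0,-2,-2,0],[0,0,-1,1],[0,0,0,1]]

  r1 -= 1·r0 → [0,-2,-2,0]
  r2 -= 2·r0 → [0,0,-1,1]
  r3 -= 1·r0 → [0,4,4,1]
  r2 -= 0·r1 → [0,0,-1,1]
  r3 -= -2·r1 → [0,0,0,1]
  r3 -= 0·r2 → [0,0,0,1]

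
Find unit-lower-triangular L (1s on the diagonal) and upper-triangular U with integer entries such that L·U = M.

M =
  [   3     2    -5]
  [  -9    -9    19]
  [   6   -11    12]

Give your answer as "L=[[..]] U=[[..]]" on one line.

  row1 -= -3·row0 → [0,-3,4]
  row2 -= 2·row0 → [0,-15,22]
  row2 -= 5·row1 → [0,0,2]

L=[[1,0,0],[-3,1,0],[2,5,1]] U=[[3,2,-5],[0,-3,4],[0,0,2]]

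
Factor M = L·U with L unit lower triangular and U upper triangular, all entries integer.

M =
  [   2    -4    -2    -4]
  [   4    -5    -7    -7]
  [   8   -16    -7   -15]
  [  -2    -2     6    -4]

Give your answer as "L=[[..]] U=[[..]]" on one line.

L=[[1,0,0,0],[2,1,0,0],[4,0,1,0],[-1,-2,-2,1]] U=[[2,-4,-2,-4],[0,3,-3,1],[0,0,1,1],[0,0,0,-4]]

  R1 -= 2·R0 → [0,3,-3,1]
  R2 -= 4·R0 → [0,0,1,1]
  R3 -= -1·R0 → [0,-6,4,-8]
  R2 -= 0·R1 → [0,0,1,1]
  R3 -= -2·R1 → [0,0,-2,-6]
  R3 -= -2·R2 → [0,0,0,-4]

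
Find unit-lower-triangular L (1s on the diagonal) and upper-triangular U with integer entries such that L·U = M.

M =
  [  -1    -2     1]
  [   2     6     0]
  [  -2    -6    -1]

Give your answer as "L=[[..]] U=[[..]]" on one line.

L=[[1,0,0],[-2,1,0],[2,-1,1]] U=[[-1,-2,1],[0,2,2],[0,0,-1]]

  r1 -= -2·r0 → [0,2,2]
  r2 -= 2·r0 → [0,-2,-3]
  r2 -= -1·r1 → [0,0,-1]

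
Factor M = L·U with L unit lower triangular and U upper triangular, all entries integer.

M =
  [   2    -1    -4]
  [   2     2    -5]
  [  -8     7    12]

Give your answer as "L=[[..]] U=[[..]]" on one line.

  R1 -= 1·R0 → [0,3,-1]
  R2 -= -4·R0 → [0,3,-4]
  R2 -= 1·R1 → [0,0,-3]

L=[[1,0,0],[1,1,0],[-4,1,1]] U=[[2,-1,-4],[0,3,-1],[0,0,-3]]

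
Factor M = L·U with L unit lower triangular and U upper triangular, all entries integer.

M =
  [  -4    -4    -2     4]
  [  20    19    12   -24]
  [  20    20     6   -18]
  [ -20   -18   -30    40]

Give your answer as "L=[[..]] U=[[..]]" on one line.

L=[[1,0,0,0],[-5,1,0,0],[-5,0,1,0],[5,-2,4,1]] U=[[-4,-4,-2,4],[0,-1,2,-4],[0,0,-4,2],[0,0,0,4]]

  row1 -= -5·row0 → [0,-1,2,-4]
  row2 -= -5·row0 → [0,0,-4,2]
  row3 -= 5·row0 → [0,2,-20,20]
  row2 -= 0·row1 → [0,0,-4,2]
  row3 -= -2·row1 → [0,0,-16,12]
  row3 -= 4·row2 → [0,0,0,4]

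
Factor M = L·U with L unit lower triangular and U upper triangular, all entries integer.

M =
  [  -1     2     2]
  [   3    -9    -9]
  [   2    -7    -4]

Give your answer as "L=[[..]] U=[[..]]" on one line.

L=[[1,0,0],[-3,1,0],[-2,1,1]] U=[[-1,2,2],[0,-3,-3],[0,0,3]]

  r1 -= -3·r0 → [0,-3,-3]
  r2 -= -2·r0 → [0,-3,0]
  r2 -= 1·r1 → [0,0,3]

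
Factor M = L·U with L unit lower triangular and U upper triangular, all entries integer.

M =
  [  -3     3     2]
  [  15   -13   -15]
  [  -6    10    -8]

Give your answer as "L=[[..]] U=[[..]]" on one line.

L=[[1,0,0],[-5,1,0],[2,2,1]] U=[[-3,3,2],[0,2,-5],[0,0,-2]]

  row1 -= -5·row0 → [0,2,-5]
  row2 -= 2·row0 → [0,4,-12]
  row2 -= 2·row1 → [0,0,-2]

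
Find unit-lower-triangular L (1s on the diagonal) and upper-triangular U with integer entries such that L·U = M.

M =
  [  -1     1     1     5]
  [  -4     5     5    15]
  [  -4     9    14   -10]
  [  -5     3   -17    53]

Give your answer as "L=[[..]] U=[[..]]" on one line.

L=[[1,0,0,0],[4,1,0,0],[4,5,1,0],[5,-2,-4,1]] U=[[-1,1,1,5],[0,1,1,-5],[0,0,5,-5],[0,0,0,-2]]

  row1 -= 4·row0 → [0,1,1,-5]
  row2 -= 4·row0 → [0,5,10,-30]
  row3 -= 5·row0 → [0,-2,-22,28]
  row2 -= 5·row1 → [0,0,5,-5]
  row3 -= -2·row1 → [0,0,-20,18]
  row3 -= -4·row2 → [0,0,0,-2]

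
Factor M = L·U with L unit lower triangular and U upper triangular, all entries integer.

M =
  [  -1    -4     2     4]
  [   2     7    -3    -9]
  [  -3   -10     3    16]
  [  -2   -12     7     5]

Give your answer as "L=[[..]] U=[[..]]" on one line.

  row1 -= -2·row0 → [0,-1,1,-1]
  row2 -= 3·row0 → [0,2,-3,4]
  row3 -= 2·row0 → [0,-4,3,-3]
  row2 -= -2·row1 → [0,0,-1,2]
  row3 -= 4·row1 → [0,0,-1,1]
  row3 -= 1·row2 → [0,0,0,-1]

L=[[1,0,0,0],[-2,1,0,0],[3,-2,1,0],[2,4,1,1]] U=[[-1,-4,2,4],[0,-1,1,-1],[0,0,-1,2],[0,0,0,-1]]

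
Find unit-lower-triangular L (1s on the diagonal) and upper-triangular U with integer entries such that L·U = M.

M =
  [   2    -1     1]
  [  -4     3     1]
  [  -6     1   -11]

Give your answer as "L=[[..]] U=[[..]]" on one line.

L=[[1,0,0],[-2,1,0],[-3,-2,1]] U=[[2,-1,1],[0,1,3],[0,0,-2]]

  r1 -= -2·r0 → [0,1,3]
  r2 -= -3·r0 → [0,-2,-8]
  r2 -= -2·r1 → [0,0,-2]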